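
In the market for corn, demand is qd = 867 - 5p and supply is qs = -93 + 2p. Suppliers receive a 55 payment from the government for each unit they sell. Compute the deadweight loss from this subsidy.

Deadweight loss = 15125/7

Pre-subsidy: 867 - 5p = -93 + 2p gives p* = 960/7, q* = 1269/7.
With the subsidy, sellers receive ps = pb + 55 for each unit, where pb is the price buyers pay.
Supply in terms of pb becomes qs = -93 + 2(pb + 55) = 17 + 2pb. Setting this equal to demand: 867 - 5pb = 17 + 2pb, so pb = 850/7.
Sellers receive ps = 850/7 + 55 = 1235/7; q' = 867 − 5·(850/7) = 1819/7.
The subsidy expands output by 1819/7 − 1269/7 = 550/7 past the efficient level; on those units the gap between marginal cost and willingness to pay runs from 0 up to 55.
DWL = ½ × 55 × 550/7 = 15125/7.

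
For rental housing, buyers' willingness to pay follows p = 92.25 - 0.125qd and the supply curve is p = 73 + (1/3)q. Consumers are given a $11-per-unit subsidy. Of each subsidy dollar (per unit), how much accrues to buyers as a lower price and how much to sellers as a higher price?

Buyers gain $3 per unit; sellers gain $8 per unit

Pre-subsidy: 92.25 - 0.125q = 73 + (1/3)q gives q* = 42 and p* = 87.
With the rebate, buyers effectively pay pb = ps − 11, where ps is the price sellers receive.
On the curves, pb = 92.25 - 0.125q and ps = 73 + (1/3)q; the wedge ps − pb = 11 gives 73 + (1/3)q − (92.25 - 0.125q) = 11, so q' = 66.
Then pb = 92.25 − 0.125·66 = 84 and ps = 73 + (1/3)·66 = 95.
Buyers' price falls by p* − pb = 87 − 84 = 3; sellers' price rises by ps − p* = 95 − 87 = 8.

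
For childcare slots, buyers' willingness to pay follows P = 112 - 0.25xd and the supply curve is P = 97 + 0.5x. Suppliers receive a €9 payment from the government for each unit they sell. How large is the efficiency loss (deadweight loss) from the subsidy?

Pre-subsidy: 112 - 0.25x = 97 + 0.5x gives x* = 20 and P* = 107.
With the subsidy, sellers receive Ps = Pb + 9 for each unit, where Pb is the price buyers pay.
On the curves, Pb = 112 - 0.25x and Ps = 97 + 0.5x; the wedge Ps − Pb = 9 gives 97 + 0.5x − (112 - 0.25x) = 9, so x' = 32.
Then Pb = 112 − 0.25·32 = 104 and Ps = 97 + 0.5·32 = 113.
The subsidy expands output by 32 − 20 = 12 past the efficient level; on those units the gap between marginal cost and willingness to pay runs from 0 up to 9.
DWL = ½ × 9 × 12 = 54.

Deadweight loss = €54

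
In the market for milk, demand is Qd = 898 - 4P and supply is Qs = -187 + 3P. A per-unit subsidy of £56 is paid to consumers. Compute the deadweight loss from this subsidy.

Pre-subsidy: 898 - 4P = -187 + 3P gives P* = 155, Q* = 278.
With the rebate, buyers effectively pay Pb = Ps − 56, where Ps is the price sellers receive.
Demand in terms of Ps becomes Qd = 898 − 4(Ps − 56) = 1122 - 4Ps. Setting this equal to supply: 1122 - 4Ps = -187 + 3Ps, so Ps = 187.
Buyers pay Pb = 187 − 56 = 131; Q' = -187 + 3·187 = 374.
The subsidy expands output by 374 − 278 = 96 past the efficient level; on those units the gap between marginal cost and willingness to pay runs from 0 up to 56.
DWL = ½ × 56 × 96 = 2688.

Deadweight loss = £2688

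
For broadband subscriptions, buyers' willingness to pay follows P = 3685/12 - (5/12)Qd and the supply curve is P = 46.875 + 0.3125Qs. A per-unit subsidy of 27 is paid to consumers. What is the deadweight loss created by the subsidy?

Deadweight loss = 17496/35

Pre-subsidy: 3685/12 - (5/12)Q = 46.875 + 0.3125Q gives Q* = 2498/7 and P* = 4435/28.
With the rebate, buyers effectively pay Pb = Ps − 27, where Ps is the price sellers receive.
On the curves, Pb = 3685/12 - (5/12)Q and Ps = 46.875 + 0.3125Q; the wedge Ps − Pb = 27 gives 46.875 + 0.3125Q − (3685/12 - (5/12)Q) = 27, so Q' = 13786/35.
Then Pb = 3685/12 − (5/12)·(13786/35) = 4003/28 and Ps = 46.875 + 0.3125·(13786/35) = 4759/28.
The subsidy expands output by 13786/35 − 2498/7 = 1296/35 past the efficient level; on those units the gap between marginal cost and willingness to pay runs from 0 up to 27.
DWL = ½ × 27 × 1296/35 = 17496/35.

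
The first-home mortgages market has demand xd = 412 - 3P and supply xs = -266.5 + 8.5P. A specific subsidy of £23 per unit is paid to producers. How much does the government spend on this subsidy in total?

Pre-subsidy: 412 - 3P = -266.5 + 8.5P gives P* = 59, x* = 235.
With the subsidy, sellers receive Ps = Pb + 23 for each unit, where Pb is the price buyers pay.
Supply in terms of Pb becomes xs = -266.5 + 8.5(Pb + 23) = -71 + 8.5Pb. Setting this equal to demand: 412 - 3Pb = -71 + 8.5Pb, so Pb = 42.
Sellers receive Ps = 42 + 23 = 65; x' = 412 − 3·42 = 286.
Government outlay = subsidy × quantity = 23 × 286 = 6578.

Government cost = £6578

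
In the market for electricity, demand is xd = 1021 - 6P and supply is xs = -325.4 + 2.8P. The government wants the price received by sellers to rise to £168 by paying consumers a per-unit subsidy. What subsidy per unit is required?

Required subsidy s = £22 per unit

At a seller price of 168, quantity supplied is -325.4 + 2.8·168 = 145.
Buyers absorb 145 only when they pay Pb with 1021 − 6·Pb = 145, i.e. Pb = 146.
s = Ps − Pb = 168 − 146 = 22.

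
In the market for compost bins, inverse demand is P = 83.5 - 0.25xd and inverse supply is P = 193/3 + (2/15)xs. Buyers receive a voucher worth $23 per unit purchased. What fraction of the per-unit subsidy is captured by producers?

Pre-subsidy: 83.5 - 0.25x = 193/3 + (2/15)x gives x* = 50 and P* = 71.
With the rebate, buyers effectively pay Pb = Ps − 23, where Ps is the price sellers receive.
On the curves, Pb = 83.5 - 0.25x and Ps = 193/3 + (2/15)x; the wedge Ps − Pb = 23 gives 193/3 + (2/15)x − (83.5 - 0.25x) = 23, so x' = 110.
Then Pb = 83.5 − 0.25·110 = 56 and Ps = 193/3 + (2/15)·110 = 79.
Buyers' price falls by P* − Pb = 71 − 56 = 15; sellers' price rises by Ps − P* = 79 − 71 = 8.
So producers capture 8/23 = 8/23 of each unit of subsidy.

Producer share = 8/23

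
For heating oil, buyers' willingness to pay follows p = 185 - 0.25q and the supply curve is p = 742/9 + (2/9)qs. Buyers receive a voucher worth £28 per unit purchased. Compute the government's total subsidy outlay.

Government cost = 131600/17

Pre-subsidy: 185 - 0.25q = 742/9 + (2/9)q gives q* = 3692/17 and p* = 2222/17.
With the rebate, buyers effectively pay pb = ps − 28, where ps is the price sellers receive.
On the curves, pb = 185 - 0.25q and ps = 742/9 + (2/9)q; the wedge ps − pb = 28 gives 742/9 + (2/9)q − (185 - 0.25q) = 28, so q' = 4700/17.
Then pb = 185 − 0.25·(4700/17) = 1970/17 and ps = 742/9 + (2/9)·(4700/17) = 2446/17.
Government outlay = subsidy × quantity = 28 × 4700/17 = 131600/17.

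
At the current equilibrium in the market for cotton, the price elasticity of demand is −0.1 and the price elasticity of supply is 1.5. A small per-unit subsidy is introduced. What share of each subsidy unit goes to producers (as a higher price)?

Producer share = 0.0625

For a small subsidy around the equilibrium, the benefit split depends on the relative slopes, which at a point are proportional to the elasticities.
Buyer share = εs/(εs + |εd|) = 1.5/(1.5 + 0.1) = 0.9375; seller share = |εd|/(εs + |εd|) = 0.0625.
So producers capture 0.0625 of the subsidy.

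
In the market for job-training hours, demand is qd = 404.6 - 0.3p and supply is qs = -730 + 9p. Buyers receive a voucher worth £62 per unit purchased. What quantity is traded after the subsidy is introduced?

q' = 386

Pre-subsidy: 404.6 - 0.3p = -730 + 9p gives p* = 122, q* = 368.
With the rebate, buyers effectively pay pb = ps − 62, where ps is the price sellers receive.
Demand in terms of ps becomes qd = 404.6 − 0.3(ps − 62) = 423.2 - 0.3ps. Setting this equal to supply: 423.2 - 0.3ps = -730 + 9ps, so ps = 124.
Buyers pay pb = 124 − 62 = 62; q' = -730 + 9·124 = 386.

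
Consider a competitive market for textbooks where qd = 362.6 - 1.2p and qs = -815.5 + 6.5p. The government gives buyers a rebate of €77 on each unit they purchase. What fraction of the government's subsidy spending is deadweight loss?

Pre-subsidy: 362.6 - 1.2p = -815.5 + 6.5p gives p* = 153, q* = 179.
With the rebate, buyers effectively pay pb = ps − 77, where ps is the price sellers receive.
Demand in terms of ps becomes qd = 362.6 − 1.2(ps − 77) = 455 - 1.2ps. Setting this equal to supply: 455 - 1.2ps = -815.5 + 6.5ps, so ps = 165.
Buyers pay pb = 165 − 77 = 88; q' = -815.5 + 6.5·165 = 257.
ΔCS = ½(179 + 257)(153 − 88) = 14170; ΔPS = ½(179 + 257)(165 − 153) = 2616.
Government spending = 77 × 257 = 19789.
DWL = ½ × 77 × (257 − 179) = 3003; fraction = 3003 / 19789 = 39/257.

DWL / government spending = 39/257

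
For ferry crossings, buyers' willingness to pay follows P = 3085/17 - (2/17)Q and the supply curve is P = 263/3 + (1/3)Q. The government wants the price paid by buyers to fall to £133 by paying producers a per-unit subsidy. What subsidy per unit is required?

At a buyer price of 133, quantity demanded is 1542.5 − 8.5·133 = 412.
Sellers supply 412 only when they receive Ps = 263/3 + (1/3)·412 = 225.
s = Ps − Pb = 225 − 133 = 92.

Required subsidy s = £92 per unit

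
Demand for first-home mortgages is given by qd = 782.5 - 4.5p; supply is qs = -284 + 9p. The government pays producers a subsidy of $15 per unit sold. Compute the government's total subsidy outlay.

Pre-subsidy: 782.5 - 4.5p = -284 + 9p gives p* = 79, q* = 427.
With the subsidy, sellers receive ps = pb + 15 for each unit, where pb is the price buyers pay.
Supply in terms of pb becomes qs = -284 + 9(pb + 15) = -149 + 9pb. Setting this equal to demand: 782.5 - 4.5pb = -149 + 9pb, so pb = 69.
Sellers receive ps = 69 + 15 = 84; q' = 782.5 − 4.5·69 = 472.
Government outlay = subsidy × quantity = 15 × 472 = 7080.

Government cost = $7080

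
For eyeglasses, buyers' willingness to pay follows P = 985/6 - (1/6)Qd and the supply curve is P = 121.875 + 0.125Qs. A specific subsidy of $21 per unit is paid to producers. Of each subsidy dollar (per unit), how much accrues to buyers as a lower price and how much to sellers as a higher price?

Buyers gain $12 per unit; sellers gain $9 per unit

Pre-subsidy: 985/6 - (1/6)Q = 121.875 + 0.125Q gives Q* = 145 and P* = 140.
With the subsidy, sellers receive Ps = Pb + 21 for each unit, where Pb is the price buyers pay.
On the curves, Pb = 985/6 - (1/6)Q and Ps = 121.875 + 0.125Q; the wedge Ps − Pb = 21 gives 121.875 + 0.125Q − (985/6 - (1/6)Q) = 21, so Q' = 217.
Then Pb = 985/6 − (1/6)·217 = 128 and Ps = 121.875 + 0.125·217 = 149.
Buyers' price falls by P* − Pb = 140 − 128 = 12; sellers' price rises by Ps − P* = 149 − 140 = 9.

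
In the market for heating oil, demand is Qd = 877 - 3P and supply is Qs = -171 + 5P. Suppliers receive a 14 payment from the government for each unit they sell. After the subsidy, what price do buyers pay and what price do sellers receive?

Pre-subsidy: 877 - 3P = -171 + 5P gives P* = 131, Q* = 484.
With the subsidy, sellers receive Ps = Pb + 14 for each unit, where Pb is the price buyers pay.
Supply in terms of Pb becomes Qs = -171 + 5(Pb + 14) = -101 + 5Pb. Setting this equal to demand: 877 - 3Pb = -101 + 5Pb, so Pb = 122.25.
Sellers receive Ps = 122.25 + 14 = 136.25; Q' = 877 − 3·122.25 = 510.25.

Buyers pay 122.25; sellers receive 136.25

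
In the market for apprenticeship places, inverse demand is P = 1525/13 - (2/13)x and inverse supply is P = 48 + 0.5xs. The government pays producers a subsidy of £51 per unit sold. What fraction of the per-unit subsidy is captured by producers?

Producer share = 13/17

Pre-subsidy: 1525/13 - (2/13)x = 48 + 0.5x gives x* = 106 and P* = 101.
With the subsidy, sellers receive Ps = Pb + 51 for each unit, where Pb is the price buyers pay.
On the curves, Pb = 1525/13 - (2/13)x and Ps = 48 + 0.5x; the wedge Ps − Pb = 51 gives 48 + 0.5x − (1525/13 - (2/13)x) = 51, so x' = 184.
Then Pb = 1525/13 − (2/13)·184 = 89 and Ps = 48 + 0.5·184 = 140.
Buyers' price falls by P* − Pb = 101 − 89 = 12; sellers' price rises by Ps − P* = 140 − 101 = 39.
So producers capture 39/51 = 13/17 of each unit of subsidy.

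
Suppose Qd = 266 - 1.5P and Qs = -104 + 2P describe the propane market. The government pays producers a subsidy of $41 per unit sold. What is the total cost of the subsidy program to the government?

Government cost = 40918/7

Pre-subsidy: 266 - 1.5P = -104 + 2P gives P* = 740/7, Q* = 752/7.
With the subsidy, sellers receive Ps = Pb + 41 for each unit, where Pb is the price buyers pay.
Supply in terms of Pb becomes Qs = -104 + 2(Pb + 41) = -22 + 2Pb. Setting this equal to demand: 266 - 1.5Pb = -22 + 2Pb, so Pb = 576/7.
Sellers receive Ps = 576/7 + 41 = 863/7; Q' = 266 − 1.5·(576/7) = 998/7.
Government outlay = subsidy × quantity = 41 × 998/7 = 40918/7.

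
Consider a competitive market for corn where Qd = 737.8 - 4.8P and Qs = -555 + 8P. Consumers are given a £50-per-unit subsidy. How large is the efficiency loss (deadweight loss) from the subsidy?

Deadweight loss = £3750

Pre-subsidy: 737.8 - 4.8P = -555 + 8P gives P* = 101, Q* = 253.
With the rebate, buyers effectively pay Pb = Ps − 50, where Ps is the price sellers receive.
Demand in terms of Ps becomes Qd = 737.8 − 4.8(Ps − 50) = 977.8 - 4.8Ps. Setting this equal to supply: 977.8 - 4.8Ps = -555 + 8Ps, so Ps = 119.75.
Buyers pay Pb = 119.75 − 50 = 69.75; Q' = -555 + 8·119.75 = 403.
The subsidy expands output by 403 − 253 = 150 past the efficient level; on those units the gap between marginal cost and willingness to pay runs from 0 up to 50.
DWL = ½ × 50 × 150 = 3750.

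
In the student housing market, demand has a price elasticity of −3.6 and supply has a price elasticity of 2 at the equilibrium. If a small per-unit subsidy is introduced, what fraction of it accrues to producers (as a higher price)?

Producer share = 9/14

For a small subsidy around the equilibrium, the benefit split depends on the relative slopes, which at a point are proportional to the elasticities.
Buyer share = εs/(εs + |εd|) = 2/(2 + 3.6) = 5/14; seller share = |εd|/(εs + |εd|) = 9/14.
So producers capture 9/14 of the subsidy.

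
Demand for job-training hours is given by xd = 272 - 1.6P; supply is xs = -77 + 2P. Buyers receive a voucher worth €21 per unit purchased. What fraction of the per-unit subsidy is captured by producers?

Pre-subsidy: 272 - 1.6P = -77 + 2P gives P* = 1745/18, x* = 1052/9.
With the rebate, buyers effectively pay Pb = Ps − 21, where Ps is the price sellers receive.
Demand in terms of Ps becomes xd = 272 − 1.6(Ps − 21) = 305.6 - 1.6Ps. Setting this equal to supply: 305.6 - 1.6Ps = -77 + 2Ps, so Ps = 1913/18.
Buyers pay Pb = 1913/18 − 21 = 1535/18; x' = -77 + 2·(1913/18) = 1220/9.
Buyers' price falls by P* − Pb = 1745/18 − 1535/18 = 35/3; sellers' price rises by Ps − P* = 1913/18 − 1745/18 = 28/3.
So producers capture (28/3)/21 = 4/9 of each unit of subsidy.

Producer share = 4/9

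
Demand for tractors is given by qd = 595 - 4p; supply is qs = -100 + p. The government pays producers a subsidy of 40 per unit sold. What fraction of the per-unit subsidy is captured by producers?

Producer share = 0.8

Pre-subsidy: 595 - 4p = -100 + p gives p* = 139, q* = 39.
With the subsidy, sellers receive ps = pb + 40 for each unit, where pb is the price buyers pay.
Supply in terms of pb becomes qs = -100 + 1(pb + 40) = -60 + pb. Setting this equal to demand: 595 - 4pb = -60 + pb, so pb = 131.
Sellers receive ps = 131 + 40 = 171; q' = 595 − 4·131 = 71.
Buyers' price falls by p* − pb = 139 − 131 = 8; sellers' price rises by ps − p* = 171 − 139 = 32.
So producers capture 32/40 = 0.8 of each unit of subsidy.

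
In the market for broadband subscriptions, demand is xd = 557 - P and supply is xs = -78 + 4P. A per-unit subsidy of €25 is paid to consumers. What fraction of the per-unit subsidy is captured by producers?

Producer share = 0.2

Pre-subsidy: 557 - P = -78 + 4P gives P* = 127, x* = 430.
With the rebate, buyers effectively pay Pb = Ps − 25, where Ps is the price sellers receive.
Demand in terms of Ps becomes xd = 557 − 1(Ps − 25) = 582 - Ps. Setting this equal to supply: 582 - Ps = -78 + 4Ps, so Ps = 132.
Buyers pay Pb = 132 − 25 = 107; x' = -78 + 4·132 = 450.
Buyers' price falls by P* − Pb = 127 − 107 = 20; sellers' price rises by Ps − P* = 132 − 127 = 5.
So producers capture 5/25 = 0.2 of each unit of subsidy.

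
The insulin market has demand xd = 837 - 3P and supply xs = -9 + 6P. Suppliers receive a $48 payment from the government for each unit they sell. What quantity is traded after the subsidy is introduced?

x' = 651

Pre-subsidy: 837 - 3P = -9 + 6P gives P* = 94, x* = 555.
With the subsidy, sellers receive Ps = Pb + 48 for each unit, where Pb is the price buyers pay.
Supply in terms of Pb becomes xs = -9 + 6(Pb + 48) = 279 + 6Pb. Setting this equal to demand: 837 - 3Pb = 279 + 6Pb, so Pb = 62.
Sellers receive Ps = 62 + 48 = 110; x' = 837 − 3·62 = 651.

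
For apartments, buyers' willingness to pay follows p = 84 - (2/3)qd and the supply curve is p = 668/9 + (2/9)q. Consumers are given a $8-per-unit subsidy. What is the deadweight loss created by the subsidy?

Deadweight loss = $36

Pre-subsidy: 84 - (2/3)q = 668/9 + (2/9)q gives q* = 11 and p* = 230/3.
With the rebate, buyers effectively pay pb = ps − 8, where ps is the price sellers receive.
On the curves, pb = 84 - (2/3)q and ps = 668/9 + (2/9)q; the wedge ps − pb = 8 gives 668/9 + (2/9)q − (84 - (2/3)q) = 8, so q' = 20.
Then pb = 84 − (2/3)·20 = 212/3 and ps = 668/9 + (2/9)·20 = 236/3.
The subsidy expands output by 20 − 11 = 9 past the efficient level; on those units the gap between marginal cost and willingness to pay runs from 0 up to 8.
DWL = ½ × 8 × 9 = 36.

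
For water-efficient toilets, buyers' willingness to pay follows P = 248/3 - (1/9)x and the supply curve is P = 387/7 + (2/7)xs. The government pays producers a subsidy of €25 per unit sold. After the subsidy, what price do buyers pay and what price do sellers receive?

Buyers pay €68; sellers receive €93

Pre-subsidy: 248/3 - (1/9)x = 387/7 + (2/7)x gives x* = 69 and P* = 75.
With the subsidy, sellers receive Ps = Pb + 25 for each unit, where Pb is the price buyers pay.
On the curves, Pb = 248/3 - (1/9)x and Ps = 387/7 + (2/7)x; the wedge Ps − Pb = 25 gives 387/7 + (2/7)x − (248/3 - (1/9)x) = 25, so x' = 132.
Then Pb = 248/3 − (1/9)·132 = 68 and Ps = 387/7 + (2/7)·132 = 93.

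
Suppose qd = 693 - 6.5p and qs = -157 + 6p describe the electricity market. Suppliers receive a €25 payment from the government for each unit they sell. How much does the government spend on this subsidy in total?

Government cost = €8225

Pre-subsidy: 693 - 6.5p = -157 + 6p gives p* = 68, q* = 251.
With the subsidy, sellers receive ps = pb + 25 for each unit, where pb is the price buyers pay.
Supply in terms of pb becomes qs = -157 + 6(pb + 25) = -7 + 6pb. Setting this equal to demand: 693 - 6.5pb = -7 + 6pb, so pb = 56.
Sellers receive ps = 56 + 25 = 81; q' = 693 − 6.5·56 = 329.
Government outlay = subsidy × quantity = 25 × 329 = 8225.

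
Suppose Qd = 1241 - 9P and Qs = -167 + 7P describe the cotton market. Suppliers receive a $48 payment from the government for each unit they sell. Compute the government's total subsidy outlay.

Government cost = $30624

Pre-subsidy: 1241 - 9P = -167 + 7P gives P* = 88, Q* = 449.
With the subsidy, sellers receive Ps = Pb + 48 for each unit, where Pb is the price buyers pay.
Supply in terms of Pb becomes Qs = -167 + 7(Pb + 48) = 169 + 7Pb. Setting this equal to demand: 1241 - 9Pb = 169 + 7Pb, so Pb = 67.
Sellers receive Ps = 67 + 48 = 115; Q' = 1241 − 9·67 = 638.
Government outlay = subsidy × quantity = 48 × 638 = 30624.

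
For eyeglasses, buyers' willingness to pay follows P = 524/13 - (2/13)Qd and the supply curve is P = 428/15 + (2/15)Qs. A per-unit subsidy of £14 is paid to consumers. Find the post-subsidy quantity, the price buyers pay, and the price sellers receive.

Q' = 89.75; buyers pay £26.5; sellers receive £40.5

Pre-subsidy: 524/13 - (2/13)Q = 428/15 + (2/15)Q gives Q* = 41 and P* = 34.
With the rebate, buyers effectively pay Pb = Ps − 14, where Ps is the price sellers receive.
On the curves, Pb = 524/13 - (2/13)Q and Ps = 428/15 + (2/15)Q; the wedge Ps − Pb = 14 gives 428/15 + (2/15)Q − (524/13 - (2/13)Q) = 14, so Q' = 89.75.
Then Pb = 524/13 − (2/13)·89.75 = 26.5 and Ps = 428/15 + (2/15)·89.75 = 40.5.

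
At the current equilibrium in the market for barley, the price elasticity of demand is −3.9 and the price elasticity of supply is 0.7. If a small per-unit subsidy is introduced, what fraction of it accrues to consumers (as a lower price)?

Consumer share = 7/46

For a small subsidy around the equilibrium, the benefit split depends on the relative slopes, which at a point are proportional to the elasticities.
Buyer share = εs/(εs + |εd|) = 0.7/(0.7 + 3.9) = 7/46; seller share = |εd|/(εs + |εd|) = 39/46.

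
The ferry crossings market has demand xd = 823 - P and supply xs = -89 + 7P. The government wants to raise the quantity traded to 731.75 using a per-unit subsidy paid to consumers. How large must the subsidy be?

At x = 731.75, invert demand for the buyer price: Pb = (823 − 731.75)/1 = 91.25; invert supply for the seller price: Ps = (731.75 − (-89))/7 = 117.25.
The subsidy must fill the gap: s = Ps − Pb = 117.25 − 91.25 = 26.

Required subsidy s = 26 per unit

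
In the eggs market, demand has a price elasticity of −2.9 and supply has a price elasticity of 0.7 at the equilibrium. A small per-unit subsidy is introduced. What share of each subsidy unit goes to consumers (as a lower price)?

Consumer share = 7/36

For a small subsidy around the equilibrium, the benefit split depends on the relative slopes, which at a point are proportional to the elasticities.
Buyer share = εs/(εs + |εd|) = 0.7/(0.7 + 2.9) = 7/36; seller share = |εd|/(εs + |εd|) = 29/36.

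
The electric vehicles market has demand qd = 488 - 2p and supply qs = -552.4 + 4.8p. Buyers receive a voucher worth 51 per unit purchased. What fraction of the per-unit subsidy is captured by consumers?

Consumer share = 12/17

Pre-subsidy: 488 - 2p = -552.4 + 4.8p gives p* = 153, q* = 182.
With the rebate, buyers effectively pay pb = ps − 51, where ps is the price sellers receive.
Demand in terms of ps becomes qd = 488 − 2(ps − 51) = 590 - 2ps. Setting this equal to supply: 590 - 2ps = -552.4 + 4.8ps, so ps = 168.
Buyers pay pb = 168 − 51 = 117; q' = -552.4 + 4.8·168 = 254.
Buyers' price falls by p* − pb = 153 − 117 = 36; sellers' price rises by ps − p* = 168 − 153 = 15.
So consumers capture 36/51 = 12/17 of each unit of subsidy.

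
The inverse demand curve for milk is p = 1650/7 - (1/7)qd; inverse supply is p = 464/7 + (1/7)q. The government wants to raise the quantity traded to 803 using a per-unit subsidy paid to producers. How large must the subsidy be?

At q = 803, from the demand curve buyers pay pb = 1650/7 − (1/7)·803 = 121; from the supply curve sellers need ps = 464/7 + (1/7)·803 = 181.
The subsidy must fill the gap: s = ps − pb = 181 − 121 = 60.

Required subsidy s = 60 per unit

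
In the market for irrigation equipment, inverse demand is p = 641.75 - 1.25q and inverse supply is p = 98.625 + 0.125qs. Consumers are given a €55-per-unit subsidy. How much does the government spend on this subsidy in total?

Pre-subsidy: 641.75 - 1.25q = 98.625 + 0.125q gives q* = 395 and p* = 148.
With the rebate, buyers effectively pay pb = ps − 55, where ps is the price sellers receive.
On the curves, pb = 641.75 - 1.25q and ps = 98.625 + 0.125q; the wedge ps − pb = 55 gives 98.625 + 0.125q − (641.75 - 1.25q) = 55, so q' = 435.
Then pb = 641.75 − 1.25·435 = 98 and ps = 98.625 + 0.125·435 = 153.
Government outlay = subsidy × quantity = 55 × 435 = 23925.

Government cost = €23925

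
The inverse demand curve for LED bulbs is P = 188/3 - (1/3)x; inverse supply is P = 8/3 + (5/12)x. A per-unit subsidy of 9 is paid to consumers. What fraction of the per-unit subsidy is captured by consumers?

Pre-subsidy: 188/3 - (1/3)x = 8/3 + (5/12)x gives x* = 80 and P* = 36.
With the rebate, buyers effectively pay Pb = Ps − 9, where Ps is the price sellers receive.
On the curves, Pb = 188/3 - (1/3)x and Ps = 8/3 + (5/12)x; the wedge Ps − Pb = 9 gives 8/3 + (5/12)x − (188/3 - (1/3)x) = 9, so x' = 92.
Then Pb = 188/3 − (1/3)·92 = 32 and Ps = 8/3 + (5/12)·92 = 41.
Buyers' price falls by P* − Pb = 36 − 32 = 4; sellers' price rises by Ps − P* = 41 − 36 = 5.
So consumers capture 4/9 = 4/9 of each unit of subsidy.

Consumer share = 4/9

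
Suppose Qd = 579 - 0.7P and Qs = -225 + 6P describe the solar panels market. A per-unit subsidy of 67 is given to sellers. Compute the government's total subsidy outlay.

Government cost = 35979

Pre-subsidy: 579 - 0.7P = -225 + 6P gives P* = 120, Q* = 495.
With the subsidy, sellers receive Ps = Pb + 67 for each unit, where Pb is the price buyers pay.
Supply in terms of Pb becomes Qs = -225 + 6(Pb + 67) = 177 + 6Pb. Setting this equal to demand: 579 - 0.7Pb = 177 + 6Pb, so Pb = 60.
Sellers receive Ps = 60 + 67 = 127; Q' = 579 − 0.7·60 = 537.
Government outlay = subsidy × quantity = 67 × 537 = 35979.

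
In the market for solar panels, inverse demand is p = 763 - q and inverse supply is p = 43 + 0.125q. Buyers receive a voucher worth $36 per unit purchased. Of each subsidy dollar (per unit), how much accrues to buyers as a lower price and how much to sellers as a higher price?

Buyers gain $32 per unit; sellers gain $4 per unit

Pre-subsidy: 763 - q = 43 + 0.125q gives q* = 640 and p* = 123.
With the rebate, buyers effectively pay pb = ps − 36, where ps is the price sellers receive.
On the curves, pb = 763 - q and ps = 43 + 0.125q; the wedge ps − pb = 36 gives 43 + 0.125q − (763 - q) = 36, so q' = 672.
Then pb = 763 − 1·672 = 91 and ps = 43 + 0.125·672 = 127.
Buyers' price falls by p* − pb = 123 − 91 = 32; sellers' price rises by ps − p* = 127 − 123 = 4.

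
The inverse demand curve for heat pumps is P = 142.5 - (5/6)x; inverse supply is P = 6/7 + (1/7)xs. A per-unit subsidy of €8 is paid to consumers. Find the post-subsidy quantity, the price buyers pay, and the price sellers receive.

x' = 6285/41; buyers pay 605/41; sellers receive 933/41

Pre-subsidy: 142.5 - (5/6)x = 6/7 + (1/7)x gives x* = 5949/41 and P* = 885/41.
With the rebate, buyers effectively pay Pb = Ps − 8, where Ps is the price sellers receive.
On the curves, Pb = 142.5 - (5/6)x and Ps = 6/7 + (1/7)x; the wedge Ps − Pb = 8 gives 6/7 + (1/7)x − (142.5 - (5/6)x) = 8, so x' = 6285/41.
Then Pb = 142.5 − (5/6)·(6285/41) = 605/41 and Ps = 6/7 + (1/7)·(6285/41) = 933/41.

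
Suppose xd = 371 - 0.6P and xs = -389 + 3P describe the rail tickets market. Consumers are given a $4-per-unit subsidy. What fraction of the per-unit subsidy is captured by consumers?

Pre-subsidy: 371 - 0.6P = -389 + 3P gives P* = 1900/9, x* = 733/3.
With the rebate, buyers effectively pay Pb = Ps − 4, where Ps is the price sellers receive.
Demand in terms of Ps becomes xd = 371 − 0.6(Ps − 4) = 373.4 - 0.6Ps. Setting this equal to supply: 373.4 - 0.6Ps = -389 + 3Ps, so Ps = 1906/9.
Buyers pay Pb = 1906/9 − 4 = 1870/9; x' = -389 + 3·(1906/9) = 739/3.
Buyers' price falls by P* − Pb = 1900/9 − 1870/9 = 10/3; sellers' price rises by Ps − P* = 1906/9 − 1900/9 = 2/3.
So consumers capture (10/3)/4 = 5/6 of each unit of subsidy.

Consumer share = 5/6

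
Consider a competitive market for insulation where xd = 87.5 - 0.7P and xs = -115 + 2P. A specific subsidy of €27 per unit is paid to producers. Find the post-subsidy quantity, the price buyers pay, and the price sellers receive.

x' = 49; buyers pay €55; sellers receive €82

Pre-subsidy: 87.5 - 0.7P = -115 + 2P gives P* = 75, x* = 35.
With the subsidy, sellers receive Ps = Pb + 27 for each unit, where Pb is the price buyers pay.
Supply in terms of Pb becomes xs = -115 + 2(Pb + 27) = -61 + 2Pb. Setting this equal to demand: 87.5 - 0.7Pb = -61 + 2Pb, so Pb = 55.
Sellers receive Ps = 55 + 27 = 82; x' = 87.5 − 0.7·55 = 49.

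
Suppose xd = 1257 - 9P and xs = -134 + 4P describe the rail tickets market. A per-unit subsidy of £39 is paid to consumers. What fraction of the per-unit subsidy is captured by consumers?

Consumer share = 4/13

Pre-subsidy: 1257 - 9P = -134 + 4P gives P* = 107, x* = 294.
With the rebate, buyers effectively pay Pb = Ps − 39, where Ps is the price sellers receive.
Demand in terms of Ps becomes xd = 1257 − 9(Ps − 39) = 1608 - 9Ps. Setting this equal to supply: 1608 - 9Ps = -134 + 4Ps, so Ps = 134.
Buyers pay Pb = 134 − 39 = 95; x' = -134 + 4·134 = 402.
Buyers' price falls by P* − Pb = 107 − 95 = 12; sellers' price rises by Ps − P* = 134 − 107 = 27.
So consumers capture 12/39 = 4/13 of each unit of subsidy.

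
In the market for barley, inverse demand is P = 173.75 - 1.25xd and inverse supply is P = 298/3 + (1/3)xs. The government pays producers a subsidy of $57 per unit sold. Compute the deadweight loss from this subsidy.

Pre-subsidy: 173.75 - 1.25x = 298/3 + (1/3)x gives x* = 47 and P* = 115.
With the subsidy, sellers receive Ps = Pb + 57 for each unit, where Pb is the price buyers pay.
On the curves, Pb = 173.75 - 1.25x and Ps = 298/3 + (1/3)x; the wedge Ps − Pb = 57 gives 298/3 + (1/3)x − (173.75 - 1.25x) = 57, so x' = 83.
Then Pb = 173.75 − 1.25·83 = 70 and Ps = 298/3 + (1/3)·83 = 127.
The subsidy expands output by 83 − 47 = 36 past the efficient level; on those units the gap between marginal cost and willingness to pay runs from 0 up to 57.
DWL = ½ × 57 × 36 = 1026.

Deadweight loss = $1026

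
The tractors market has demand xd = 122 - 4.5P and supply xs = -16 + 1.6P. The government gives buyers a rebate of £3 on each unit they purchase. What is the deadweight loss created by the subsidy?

Deadweight loss = 324/61

Pre-subsidy: 122 - 4.5P = -16 + 1.6P gives P* = 1380/61, x* = 1232/61.
With the rebate, buyers effectively pay Pb = Ps − 3, where Ps is the price sellers receive.
Demand in terms of Ps becomes xd = 122 − 4.5(Ps − 3) = 135.5 - 4.5Ps. Setting this equal to supply: 135.5 - 4.5Ps = -16 + 1.6Ps, so Ps = 1515/61.
Buyers pay Pb = 1515/61 − 3 = 1332/61; x' = -16 + 1.6·(1515/61) = 1448/61.
The subsidy expands output by 1448/61 − 1232/61 = 216/61 past the efficient level; on those units the gap between marginal cost and willingness to pay runs from 0 up to 3.
DWL = ½ × 3 × 216/61 = 324/61.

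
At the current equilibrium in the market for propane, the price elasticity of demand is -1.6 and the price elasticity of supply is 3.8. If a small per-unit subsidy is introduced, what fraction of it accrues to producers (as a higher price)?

Producer share = 8/27

For a small subsidy around the equilibrium, the benefit split depends on the relative slopes, which at a point are proportional to the elasticities.
Buyer share = εs/(εs + |εd|) = 3.8/(3.8 + 1.6) = 19/27; seller share = |εd|/(εs + |εd|) = 8/27.
So producers capture 8/27 of the subsidy.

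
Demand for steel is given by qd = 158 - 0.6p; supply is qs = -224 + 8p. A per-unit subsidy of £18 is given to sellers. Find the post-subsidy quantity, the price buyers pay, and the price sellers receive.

Pre-subsidy: 158 - 0.6p = -224 + 8p gives p* = 1910/43, q* = 5648/43.
With the subsidy, sellers receive ps = pb + 18 for each unit, where pb is the price buyers pay.
Supply in terms of pb becomes qs = -224 + 8(pb + 18) = -80 + 8pb. Setting this equal to demand: 158 - 0.6pb = -80 + 8pb, so pb = 1190/43.
Sellers receive ps = 1190/43 + 18 = 1964/43; q' = 158 − 0.6·(1190/43) = 6080/43.

q' = 6080/43; buyers pay 1190/43; sellers receive 1964/43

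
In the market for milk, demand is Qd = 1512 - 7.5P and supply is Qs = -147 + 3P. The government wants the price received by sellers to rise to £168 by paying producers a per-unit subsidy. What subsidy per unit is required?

Required subsidy s = £14 per unit

At a seller price of 168, quantity supplied is -147 + 3·168 = 357.
Buyers absorb 357 only when they pay Pb with 1512 − 7.5·Pb = 357, i.e. Pb = 154.
s = Ps − Pb = 168 − 154 = 14.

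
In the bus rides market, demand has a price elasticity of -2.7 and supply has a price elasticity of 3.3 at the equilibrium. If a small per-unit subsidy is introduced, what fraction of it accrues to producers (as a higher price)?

For a small subsidy around the equilibrium, the benefit split depends on the relative slopes, which at a point are proportional to the elasticities.
Buyer share = εs/(εs + |εd|) = 3.3/(3.3 + 2.7) = 0.55; seller share = |εd|/(εs + |εd|) = 0.45.
So producers capture 0.45 of the subsidy.

Producer share = 0.45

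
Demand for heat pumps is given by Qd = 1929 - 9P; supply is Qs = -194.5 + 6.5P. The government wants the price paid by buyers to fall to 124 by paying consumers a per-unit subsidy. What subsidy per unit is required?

At a buyer price of 124, quantity demanded is 1929 − 9·124 = 813.
Sellers supply 813 only when they receive Ps with -194.5 + 6.5·Ps = 813, i.e. Ps = 155.
s = Ps − Pb = 155 − 124 = 31.

Required subsidy s = 31 per unit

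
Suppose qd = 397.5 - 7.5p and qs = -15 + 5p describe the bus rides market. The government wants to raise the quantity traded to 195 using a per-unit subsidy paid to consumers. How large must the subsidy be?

At q = 195, invert demand for the buyer price: pb = (397.5 − 195)/7.5 = 27; invert supply for the seller price: ps = (195 − (-15))/5 = 42.
The subsidy must fill the gap: s = ps − pb = 42 − 27 = 15.

Required subsidy s = 15 per unit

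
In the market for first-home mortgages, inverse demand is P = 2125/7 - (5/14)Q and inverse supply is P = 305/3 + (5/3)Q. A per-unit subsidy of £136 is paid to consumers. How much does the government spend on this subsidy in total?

Government cost = £22707.2

Pre-subsidy: 2125/7 - (5/14)Q = 305/3 + (5/3)Q gives Q* = 1696/17 and P* = 4555/17.
With the rebate, buyers effectively pay Pb = Ps − 136, where Ps is the price sellers receive.
On the curves, Pb = 2125/7 - (5/14)Q and Ps = 305/3 + (5/3)Q; the wedge Ps − Pb = 136 gives 305/3 + (5/3)Q − (2125/7 - (5/14)Q) = 136, so Q' = 14192/85.
Then Pb = 2125/7 − (5/14)·(14192/85) = 4147/17 and Ps = 305/3 + (5/3)·(14192/85) = 6459/17.
Government outlay = subsidy × quantity = 136 × 14192/85 = 22707.2.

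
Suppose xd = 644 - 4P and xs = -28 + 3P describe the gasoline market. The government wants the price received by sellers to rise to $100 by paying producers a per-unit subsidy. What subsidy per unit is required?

Required subsidy s = $7 per unit

At a seller price of 100, quantity supplied is -28 + 3·100 = 272.
Buyers absorb 272 only when they pay Pb with 644 − 4·Pb = 272, i.e. Pb = 93.
s = Ps − Pb = 100 − 93 = 7.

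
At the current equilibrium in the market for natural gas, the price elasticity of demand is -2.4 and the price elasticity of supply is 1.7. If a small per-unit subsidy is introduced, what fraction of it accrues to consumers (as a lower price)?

Consumer share = 17/41

For a small subsidy around the equilibrium, the benefit split depends on the relative slopes, which at a point are proportional to the elasticities.
Buyer share = εs/(εs + |εd|) = 1.7/(1.7 + 2.4) = 17/41; seller share = |εd|/(εs + |εd|) = 24/41.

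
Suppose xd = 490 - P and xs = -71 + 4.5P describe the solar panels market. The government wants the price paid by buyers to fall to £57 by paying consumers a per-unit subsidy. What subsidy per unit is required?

Required subsidy s = £55 per unit

At a buyer price of 57, quantity demanded is 490 − 1·57 = 433.
Sellers supply 433 only when they receive Ps with -71 + 4.5·Ps = 433, i.e. Ps = 112.
s = Ps − Pb = 112 − 57 = 55.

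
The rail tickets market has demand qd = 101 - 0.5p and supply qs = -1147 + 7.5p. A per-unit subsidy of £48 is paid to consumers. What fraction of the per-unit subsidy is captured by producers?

Pre-subsidy: 101 - 0.5p = -1147 + 7.5p gives p* = 156, q* = 23.
With the rebate, buyers effectively pay pb = ps − 48, where ps is the price sellers receive.
Demand in terms of ps becomes qd = 101 − 0.5(ps − 48) = 125 - 0.5ps. Setting this equal to supply: 125 - 0.5ps = -1147 + 7.5ps, so ps = 159.
Buyers pay pb = 159 − 48 = 111; q' = -1147 + 7.5·159 = 45.5.
Buyers' price falls by p* − pb = 156 − 111 = 45; sellers' price rises by ps − p* = 159 − 156 = 3.
So producers capture 3/48 = 0.0625 of each unit of subsidy.

Producer share = 0.0625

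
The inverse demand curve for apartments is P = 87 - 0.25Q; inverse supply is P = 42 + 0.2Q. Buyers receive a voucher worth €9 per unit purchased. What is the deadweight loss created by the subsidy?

Pre-subsidy: 87 - 0.25Q = 42 + 0.2Q gives Q* = 100 and P* = 62.
With the rebate, buyers effectively pay Pb = Ps − 9, where Ps is the price sellers receive.
On the curves, Pb = 87 - 0.25Q and Ps = 42 + 0.2Q; the wedge Ps − Pb = 9 gives 42 + 0.2Q − (87 - 0.25Q) = 9, so Q' = 120.
Then Pb = 87 − 0.25·120 = 57 and Ps = 42 + 0.2·120 = 66.
The subsidy expands output by 120 − 100 = 20 past the efficient level; on those units the gap between marginal cost and willingness to pay runs from 0 up to 9.
DWL = ½ × 9 × 20 = 90.

Deadweight loss = €90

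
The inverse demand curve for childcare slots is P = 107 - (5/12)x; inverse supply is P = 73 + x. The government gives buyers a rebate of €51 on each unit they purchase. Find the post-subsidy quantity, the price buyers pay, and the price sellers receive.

x' = 60; buyers pay €82; sellers receive €133

Pre-subsidy: 107 - (5/12)x = 73 + x gives x* = 24 and P* = 97.
With the rebate, buyers effectively pay Pb = Ps − 51, where Ps is the price sellers receive.
On the curves, Pb = 107 - (5/12)x and Ps = 73 + x; the wedge Ps − Pb = 51 gives 73 + x − (107 - (5/12)x) = 51, so x' = 60.
Then Pb = 107 − (5/12)·60 = 82 and Ps = 73 + 1·60 = 133.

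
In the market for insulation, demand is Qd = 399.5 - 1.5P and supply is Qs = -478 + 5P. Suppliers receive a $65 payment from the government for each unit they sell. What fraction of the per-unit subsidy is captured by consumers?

Consumer share = 10/13

Pre-subsidy: 399.5 - 1.5P = -478 + 5P gives P* = 135, Q* = 197.
With the subsidy, sellers receive Ps = Pb + 65 for each unit, where Pb is the price buyers pay.
Supply in terms of Pb becomes Qs = -478 + 5(Pb + 65) = -153 + 5Pb. Setting this equal to demand: 399.5 - 1.5Pb = -153 + 5Pb, so Pb = 85.
Sellers receive Ps = 85 + 65 = 150; Q' = 399.5 − 1.5·85 = 272.
Buyers' price falls by P* − Pb = 135 − 85 = 50; sellers' price rises by Ps − P* = 150 − 135 = 15.
So consumers capture 50/65 = 10/13 of each unit of subsidy.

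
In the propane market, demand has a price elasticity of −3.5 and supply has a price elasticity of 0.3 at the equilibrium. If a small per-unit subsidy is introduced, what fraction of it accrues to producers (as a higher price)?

Producer share = 35/38

For a small subsidy around the equilibrium, the benefit split depends on the relative slopes, which at a point are proportional to the elasticities.
Buyer share = εs/(εs + |εd|) = 0.3/(0.3 + 3.5) = 3/38; seller share = |εd|/(εs + |εd|) = 35/38.
So producers capture 35/38 of the subsidy.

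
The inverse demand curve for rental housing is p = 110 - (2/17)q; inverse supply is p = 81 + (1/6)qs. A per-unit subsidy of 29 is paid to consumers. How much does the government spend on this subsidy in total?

Pre-subsidy: 110 - (2/17)q = 81 + (1/6)q gives q* = 102 and p* = 98.
With the rebate, buyers effectively pay pb = ps − 29, where ps is the price sellers receive.
On the curves, pb = 110 - (2/17)q and ps = 81 + (1/6)q; the wedge ps − pb = 29 gives 81 + (1/6)q − (110 - (2/17)q) = 29, so q' = 204.
Then pb = 110 − (2/17)·204 = 86 and ps = 81 + (1/6)·204 = 115.
Government outlay = subsidy × quantity = 29 × 204 = 5916.

Government cost = 5916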